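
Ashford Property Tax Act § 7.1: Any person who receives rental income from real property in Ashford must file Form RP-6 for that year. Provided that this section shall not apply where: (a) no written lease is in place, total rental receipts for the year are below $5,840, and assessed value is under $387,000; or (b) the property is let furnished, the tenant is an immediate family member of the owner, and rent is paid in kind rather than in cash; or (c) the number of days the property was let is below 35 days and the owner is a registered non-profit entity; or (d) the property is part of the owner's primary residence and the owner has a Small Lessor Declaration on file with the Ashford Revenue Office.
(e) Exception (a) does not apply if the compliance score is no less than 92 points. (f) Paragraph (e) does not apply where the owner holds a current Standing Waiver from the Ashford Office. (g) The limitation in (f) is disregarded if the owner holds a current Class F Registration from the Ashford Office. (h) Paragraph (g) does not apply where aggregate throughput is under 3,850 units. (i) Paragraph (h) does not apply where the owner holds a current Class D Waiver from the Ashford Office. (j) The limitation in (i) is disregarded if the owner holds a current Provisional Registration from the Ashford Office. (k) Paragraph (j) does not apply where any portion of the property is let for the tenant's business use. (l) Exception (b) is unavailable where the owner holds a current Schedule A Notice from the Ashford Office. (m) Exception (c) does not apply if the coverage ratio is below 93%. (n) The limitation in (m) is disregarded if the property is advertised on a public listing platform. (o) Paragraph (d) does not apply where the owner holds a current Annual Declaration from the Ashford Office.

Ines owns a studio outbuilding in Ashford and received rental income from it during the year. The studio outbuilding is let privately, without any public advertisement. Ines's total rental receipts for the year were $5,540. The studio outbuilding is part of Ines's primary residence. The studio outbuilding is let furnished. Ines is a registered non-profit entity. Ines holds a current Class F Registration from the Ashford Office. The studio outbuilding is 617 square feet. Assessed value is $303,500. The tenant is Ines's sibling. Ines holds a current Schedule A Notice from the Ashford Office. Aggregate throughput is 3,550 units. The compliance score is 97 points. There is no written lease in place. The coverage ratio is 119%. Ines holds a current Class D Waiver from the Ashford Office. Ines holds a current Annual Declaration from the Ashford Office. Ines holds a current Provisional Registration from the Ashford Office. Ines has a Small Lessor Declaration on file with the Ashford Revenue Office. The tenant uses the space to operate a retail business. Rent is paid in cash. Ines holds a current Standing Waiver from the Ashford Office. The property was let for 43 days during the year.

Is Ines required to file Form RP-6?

Yes — Ines must file Form RP-6.

Exception (a) is satisfied on its face — there is no written lease; total rental receipts for the year are $5,540, below the $5,840 limit; assessed value is $303,500, under the $387,000 limit. Turning to paragraphs (e)–(k): (e) operates against (a): the compliance score is 97 points, meeting the 92 points threshold. (f) would limit (e) — a current Standing Waiver is held — but (g) sets (f) aside: (g) operates against (f): a current Class F Registration is held. (h) is triggered (aggregate throughput is 3,550 units, under the 3,850 units limit), but is overridden by (i): (i) is engaged — a current Class D Waiver is held. (j) operates (a current Provisional Registration is held), but yields to (k): (k) operates against (j): the space is let for business use. (a) is therefore removed.
Exception (b) fails — rent is paid in cash.
Exception (c) fails — the number of days the property was let is 43 days, not below 35 days.
Exception (d): the studio outbuilding is part of the primary residence; a Small Lessor Declaration is on file — every condition holds. However, paragraph (o) must be considered: (o) applies — a current Annual Declaration is held. Exception (d) does not apply.
No exception applies. The general rule governs.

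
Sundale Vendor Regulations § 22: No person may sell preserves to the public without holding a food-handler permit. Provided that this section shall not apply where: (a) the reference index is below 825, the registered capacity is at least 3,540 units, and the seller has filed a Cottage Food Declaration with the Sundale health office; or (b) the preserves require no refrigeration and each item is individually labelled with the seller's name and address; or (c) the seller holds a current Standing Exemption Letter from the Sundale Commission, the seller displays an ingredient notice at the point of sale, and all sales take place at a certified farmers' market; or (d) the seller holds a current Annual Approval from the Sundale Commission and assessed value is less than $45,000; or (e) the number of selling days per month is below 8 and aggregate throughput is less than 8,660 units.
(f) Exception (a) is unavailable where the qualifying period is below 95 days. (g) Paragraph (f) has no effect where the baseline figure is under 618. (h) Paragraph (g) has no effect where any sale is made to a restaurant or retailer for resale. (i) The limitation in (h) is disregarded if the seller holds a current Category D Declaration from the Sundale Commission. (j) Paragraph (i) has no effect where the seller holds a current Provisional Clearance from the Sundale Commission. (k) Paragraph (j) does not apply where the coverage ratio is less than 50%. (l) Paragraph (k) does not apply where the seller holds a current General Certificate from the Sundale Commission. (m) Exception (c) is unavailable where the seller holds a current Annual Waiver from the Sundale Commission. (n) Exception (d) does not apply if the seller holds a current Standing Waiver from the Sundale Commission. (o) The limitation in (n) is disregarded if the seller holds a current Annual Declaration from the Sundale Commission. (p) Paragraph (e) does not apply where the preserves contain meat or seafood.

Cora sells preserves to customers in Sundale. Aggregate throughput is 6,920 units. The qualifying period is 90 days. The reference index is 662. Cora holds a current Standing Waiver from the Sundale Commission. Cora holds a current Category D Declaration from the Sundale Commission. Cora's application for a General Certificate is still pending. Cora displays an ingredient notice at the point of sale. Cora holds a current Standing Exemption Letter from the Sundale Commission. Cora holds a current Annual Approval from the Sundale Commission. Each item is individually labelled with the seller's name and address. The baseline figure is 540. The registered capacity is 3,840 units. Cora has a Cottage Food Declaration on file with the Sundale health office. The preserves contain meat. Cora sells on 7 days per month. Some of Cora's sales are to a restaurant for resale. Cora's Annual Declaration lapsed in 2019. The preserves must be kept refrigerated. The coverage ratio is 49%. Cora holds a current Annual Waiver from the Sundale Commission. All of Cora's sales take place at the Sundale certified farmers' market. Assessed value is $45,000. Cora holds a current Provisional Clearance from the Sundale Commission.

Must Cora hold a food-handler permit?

No — exception (a) applies; Cora is not required to hold a food-handler permit.

All of (a)'s requirements are met (the reference index is 662, below the 825 limit; the registered capacity is 3,840 units, meeting the 3,540 units threshold; a Cottage Food Declaration is on file). Applying paragraphs (f)–(l): (f) would limit (a) — the qualifying period is 90 days, below the 95 days limit — but (g) sets (f) aside: (g) is engaged — the baseline figure is 540, under the 618 limit. (h) would limit (g) — some sales are to a restaurant for resale — but (i) sets (h) aside: (i) operates against (h): a current Category D Declaration is held. (j) would limit (i) — a current Provisional Clearance is held — but (k) sets (j) aside: (k) is engaged — the coverage ratio is 49%, less than the 50% limit. (l), which would lift (k), is inapplicable — the General Certificate is not current. So (a) applies.
Exception (b) requires that the preserves require no refrigeration; but the preserves require refrigeration, so (b) is unavailable.
Exception (c)'s conditions are all satisfied: a current Standing Exemption Letter is held; an ingredient notice is displayed; all sales are at a certified farmers' market. Turning to paragraph (m): (m) operates — a current Annual Waiver is held. (c) is therefore removed.
Exception (d) does not apply: assessed value is $45,000, not less than $45,000.
Exception (e): the number of selling days per month is 7, below the 8 limit; aggregate throughput is 6,920 units, less than the 8,660 units limit — every condition holds. But applying paragraph (p): (p) operates against (e): the preserves contain meat. Exception (e) does not apply.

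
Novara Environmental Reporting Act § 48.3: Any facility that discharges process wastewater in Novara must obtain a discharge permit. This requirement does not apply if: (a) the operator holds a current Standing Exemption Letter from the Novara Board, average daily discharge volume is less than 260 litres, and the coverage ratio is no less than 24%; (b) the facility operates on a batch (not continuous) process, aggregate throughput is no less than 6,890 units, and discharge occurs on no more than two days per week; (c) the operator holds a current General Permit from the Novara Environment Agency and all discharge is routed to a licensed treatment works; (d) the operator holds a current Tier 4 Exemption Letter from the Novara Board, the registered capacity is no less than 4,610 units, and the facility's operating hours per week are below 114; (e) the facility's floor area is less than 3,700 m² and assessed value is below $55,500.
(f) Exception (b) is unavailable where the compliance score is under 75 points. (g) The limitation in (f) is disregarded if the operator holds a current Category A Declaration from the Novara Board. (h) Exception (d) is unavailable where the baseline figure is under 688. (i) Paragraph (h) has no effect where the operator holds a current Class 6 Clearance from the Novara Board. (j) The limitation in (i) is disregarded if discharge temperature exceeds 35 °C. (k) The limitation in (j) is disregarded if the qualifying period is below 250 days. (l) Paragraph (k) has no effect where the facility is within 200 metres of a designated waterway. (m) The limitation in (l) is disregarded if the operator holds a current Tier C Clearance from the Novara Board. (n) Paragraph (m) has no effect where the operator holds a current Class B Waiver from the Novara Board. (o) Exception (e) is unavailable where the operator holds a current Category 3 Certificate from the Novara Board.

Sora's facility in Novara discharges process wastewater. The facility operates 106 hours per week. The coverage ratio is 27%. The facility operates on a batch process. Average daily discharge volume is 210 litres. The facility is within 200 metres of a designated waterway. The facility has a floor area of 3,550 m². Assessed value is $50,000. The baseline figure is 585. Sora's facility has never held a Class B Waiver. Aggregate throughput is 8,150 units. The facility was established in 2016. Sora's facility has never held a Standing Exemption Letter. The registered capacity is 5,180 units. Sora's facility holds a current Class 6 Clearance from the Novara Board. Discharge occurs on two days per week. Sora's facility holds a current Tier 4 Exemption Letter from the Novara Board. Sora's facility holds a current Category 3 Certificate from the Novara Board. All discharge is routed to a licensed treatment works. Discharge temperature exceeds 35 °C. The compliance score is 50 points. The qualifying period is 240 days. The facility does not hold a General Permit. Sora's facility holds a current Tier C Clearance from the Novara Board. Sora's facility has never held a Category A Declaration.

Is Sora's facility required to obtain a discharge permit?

Exception (a) requires that the operator holds a current Standing Exemption Letter from the Novara Board; but no current Standing Exemption Letter is held, so (a) is unavailable.
Exception (b) is satisfied on its face — the facility operates on a batch process; aggregate throughput is 8,150 units, meeting the 6,890 units threshold; discharge occurs on no more than two days per week. However, paragraphs (f)–(g) must be considered: (f) operates against (b): the compliance score is 50 points, under the 75 points limit. (g) is not engaged (no current Category A Declaration is held), so (f) stands. So (b) is unavailable.
Exception (c) does not apply: no General Permit is held.
Exception (d)'s conditions are all satisfied: a current Tier 4 Exemption Letter is held; the registered capacity is 5,180 units, meeting the 4,610 units threshold; the facility's operating hours per week are 106, below the 114 limit. As to paragraphs (h)–(n): (h) applies (the baseline figure is 585, under the 688 limit), but is overridden by (i): (i) operates against (h): a current Class 6 Clearance is held. (j) applies (discharge temperature exceeds 35 °C), but is displaced by (k): (k) operates against (j): the qualifying period is 240 days, below the 250 days limit. (l) would limit (k) — the facility is within 200 m of a designated waterway — but (m) sets (l) aside: (m) applies — a current Tier C Clearance is held. (n) is inapplicable (no current Class B Waiver is held), so (m) stands. Exception (d) stands.
Exception (e): the facility's floor area is 3,550 m², less than the 3,700 m² limit; assessed value is $50,000, below the $55,500 limit — every condition holds. But: (o) operates against (e): a current Category 3 Certificate is held. (e) is therefore removed.

No — exception (d) applies; Sora's facility is not required to obtain a discharge permit.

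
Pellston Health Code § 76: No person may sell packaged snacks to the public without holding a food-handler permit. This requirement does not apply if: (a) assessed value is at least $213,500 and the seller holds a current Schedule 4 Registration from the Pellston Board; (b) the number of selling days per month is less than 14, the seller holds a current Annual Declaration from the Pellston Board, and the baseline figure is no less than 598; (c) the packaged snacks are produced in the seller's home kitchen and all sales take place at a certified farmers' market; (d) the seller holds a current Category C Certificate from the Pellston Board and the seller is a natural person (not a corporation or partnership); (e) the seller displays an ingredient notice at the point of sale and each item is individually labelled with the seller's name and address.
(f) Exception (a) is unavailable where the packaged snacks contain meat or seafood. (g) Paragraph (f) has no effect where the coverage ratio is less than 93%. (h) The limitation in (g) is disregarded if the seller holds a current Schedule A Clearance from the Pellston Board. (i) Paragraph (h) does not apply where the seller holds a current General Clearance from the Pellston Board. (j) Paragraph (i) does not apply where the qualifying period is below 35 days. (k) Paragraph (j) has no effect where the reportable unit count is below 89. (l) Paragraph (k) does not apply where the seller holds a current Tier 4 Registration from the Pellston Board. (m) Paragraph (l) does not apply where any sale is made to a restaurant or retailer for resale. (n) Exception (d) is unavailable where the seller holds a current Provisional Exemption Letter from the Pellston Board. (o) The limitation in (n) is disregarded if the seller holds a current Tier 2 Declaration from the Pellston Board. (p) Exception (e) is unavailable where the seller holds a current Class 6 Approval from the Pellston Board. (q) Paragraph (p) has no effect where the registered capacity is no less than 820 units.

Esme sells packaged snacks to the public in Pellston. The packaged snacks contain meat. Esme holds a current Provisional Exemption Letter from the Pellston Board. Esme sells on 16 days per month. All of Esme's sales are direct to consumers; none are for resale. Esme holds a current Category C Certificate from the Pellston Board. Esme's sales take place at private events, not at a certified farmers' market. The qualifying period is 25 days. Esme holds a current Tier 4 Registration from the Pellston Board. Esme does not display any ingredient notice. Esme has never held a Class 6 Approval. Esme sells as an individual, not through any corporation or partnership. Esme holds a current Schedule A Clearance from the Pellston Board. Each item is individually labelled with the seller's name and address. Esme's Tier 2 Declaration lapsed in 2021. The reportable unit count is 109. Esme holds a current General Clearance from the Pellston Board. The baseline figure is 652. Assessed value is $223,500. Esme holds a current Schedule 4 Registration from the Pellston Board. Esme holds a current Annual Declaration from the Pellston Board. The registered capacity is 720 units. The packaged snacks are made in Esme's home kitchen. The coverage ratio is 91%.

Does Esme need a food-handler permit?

Exception (a): assessed value is $223,500, meeting the $213,500 threshold; a current Schedule 4 Registration is held — every condition holds. However, paragraphs (f)–(m) must be considered: (f) operates against (a): the packaged snacks contain meat. (g) would limit (f) — the coverage ratio is 91%, less than the 93% limit — but (h) sets (g) aside: (h) operates — a current Schedule A Clearance is held. (i) would limit (h) — a current General Clearance is held — but (j) sets (i) aside: (j) applies — the qualifying period is 25 days, below the 35 days limit. (k), which would lift (j), is not engaged — the reportable unit count is 109, not below 89. Exception (a) does not apply.
Exception (b) fails — the number of selling days per month is 16, not less than 14.
Exception (c) does not apply: sales are at private events, not a certified farmers' market.
Exception (d) is satisfied on its face — a current Category C Certificate is held; the seller is a natural person. Turning to paragraphs (n)–(o): (n) is engaged — a current Provisional Exemption Letter is held. (o), which would lift (n), is inapplicable — the Tier 2 Declaration is not current. So (d) is unavailable.
Exception (e) does not apply: no ingredient notice is displayed.
Every exception is unavailable, so the rule governs.

Yes — Esme must hold a food-handler permit.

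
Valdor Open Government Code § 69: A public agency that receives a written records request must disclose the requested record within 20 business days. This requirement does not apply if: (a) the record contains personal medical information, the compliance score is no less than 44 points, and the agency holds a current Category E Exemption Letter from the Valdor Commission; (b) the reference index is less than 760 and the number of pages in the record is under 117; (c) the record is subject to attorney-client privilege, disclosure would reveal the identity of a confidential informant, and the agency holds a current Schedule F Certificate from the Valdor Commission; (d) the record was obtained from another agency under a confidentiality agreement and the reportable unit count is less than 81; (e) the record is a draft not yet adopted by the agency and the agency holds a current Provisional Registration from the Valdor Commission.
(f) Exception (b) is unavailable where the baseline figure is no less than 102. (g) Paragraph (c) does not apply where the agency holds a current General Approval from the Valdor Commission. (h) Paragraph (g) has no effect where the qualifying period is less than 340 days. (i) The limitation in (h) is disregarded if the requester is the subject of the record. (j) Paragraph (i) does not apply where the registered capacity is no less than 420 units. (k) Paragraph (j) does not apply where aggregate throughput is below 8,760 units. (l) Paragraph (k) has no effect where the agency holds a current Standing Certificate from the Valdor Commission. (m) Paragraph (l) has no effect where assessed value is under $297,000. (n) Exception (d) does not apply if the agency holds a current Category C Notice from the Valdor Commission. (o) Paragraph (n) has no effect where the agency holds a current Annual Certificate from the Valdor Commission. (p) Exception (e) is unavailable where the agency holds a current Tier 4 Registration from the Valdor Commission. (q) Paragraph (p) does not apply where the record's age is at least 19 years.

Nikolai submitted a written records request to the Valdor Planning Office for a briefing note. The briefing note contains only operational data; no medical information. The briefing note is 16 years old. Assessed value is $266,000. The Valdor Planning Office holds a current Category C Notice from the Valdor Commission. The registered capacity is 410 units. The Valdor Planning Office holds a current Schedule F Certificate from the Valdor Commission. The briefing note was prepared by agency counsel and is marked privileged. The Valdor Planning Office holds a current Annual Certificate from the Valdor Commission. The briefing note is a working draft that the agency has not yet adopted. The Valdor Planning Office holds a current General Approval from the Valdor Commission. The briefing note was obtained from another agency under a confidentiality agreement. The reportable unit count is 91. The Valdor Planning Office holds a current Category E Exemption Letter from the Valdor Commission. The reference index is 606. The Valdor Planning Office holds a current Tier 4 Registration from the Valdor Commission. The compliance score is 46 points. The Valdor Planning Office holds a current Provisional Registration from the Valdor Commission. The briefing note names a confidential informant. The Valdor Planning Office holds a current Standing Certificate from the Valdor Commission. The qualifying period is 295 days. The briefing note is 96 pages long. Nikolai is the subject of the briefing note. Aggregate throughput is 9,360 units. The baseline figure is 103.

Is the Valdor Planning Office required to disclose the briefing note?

Exception (a) fails — the briefing note contains only operational data.
Exception (b)'s conditions are all satisfied: the reference index is 606, less than the 760 limit; the number of pages in the record is 96, under the 117 limit. But: (f) is engaged — the baseline figure is 103, meeting the 102 threshold. (b) is therefore removed.
Exception (c) is satisfied on its face — the briefing note is privileged; the briefing note names a confidential informant; a current Schedule F Certificate is held. But applying paragraphs (g)–(m): (g) applies — a current General Approval is held. (h) would limit (g) — the qualifying period is 295 days, less than the 340 days limit — but (i) sets (h) aside: (i) is engaged — Nikolai is the subject of the briefing note. (j), which would lift (i), does not operate here — the registered capacity is 410 units, short of 420 units. So (c) is unavailable.
Exception (d) does not apply: the reportable unit count is 91, not less than 81.
Exception (e)'s conditions are all satisfied: the briefing note is an unadopted draft; a current Provisional Registration is held. However, paragraphs (p)–(q) must be considered: (p) applies — a current Tier 4 Registration is held. (q) is not engaged (the record's age is 16 years, short of 19 years), so (p) stands. Exception (e) does not apply.
Every exception is unavailable, so the rule governs.

Yes — the Valdor Planning Office must disclose the briefing note.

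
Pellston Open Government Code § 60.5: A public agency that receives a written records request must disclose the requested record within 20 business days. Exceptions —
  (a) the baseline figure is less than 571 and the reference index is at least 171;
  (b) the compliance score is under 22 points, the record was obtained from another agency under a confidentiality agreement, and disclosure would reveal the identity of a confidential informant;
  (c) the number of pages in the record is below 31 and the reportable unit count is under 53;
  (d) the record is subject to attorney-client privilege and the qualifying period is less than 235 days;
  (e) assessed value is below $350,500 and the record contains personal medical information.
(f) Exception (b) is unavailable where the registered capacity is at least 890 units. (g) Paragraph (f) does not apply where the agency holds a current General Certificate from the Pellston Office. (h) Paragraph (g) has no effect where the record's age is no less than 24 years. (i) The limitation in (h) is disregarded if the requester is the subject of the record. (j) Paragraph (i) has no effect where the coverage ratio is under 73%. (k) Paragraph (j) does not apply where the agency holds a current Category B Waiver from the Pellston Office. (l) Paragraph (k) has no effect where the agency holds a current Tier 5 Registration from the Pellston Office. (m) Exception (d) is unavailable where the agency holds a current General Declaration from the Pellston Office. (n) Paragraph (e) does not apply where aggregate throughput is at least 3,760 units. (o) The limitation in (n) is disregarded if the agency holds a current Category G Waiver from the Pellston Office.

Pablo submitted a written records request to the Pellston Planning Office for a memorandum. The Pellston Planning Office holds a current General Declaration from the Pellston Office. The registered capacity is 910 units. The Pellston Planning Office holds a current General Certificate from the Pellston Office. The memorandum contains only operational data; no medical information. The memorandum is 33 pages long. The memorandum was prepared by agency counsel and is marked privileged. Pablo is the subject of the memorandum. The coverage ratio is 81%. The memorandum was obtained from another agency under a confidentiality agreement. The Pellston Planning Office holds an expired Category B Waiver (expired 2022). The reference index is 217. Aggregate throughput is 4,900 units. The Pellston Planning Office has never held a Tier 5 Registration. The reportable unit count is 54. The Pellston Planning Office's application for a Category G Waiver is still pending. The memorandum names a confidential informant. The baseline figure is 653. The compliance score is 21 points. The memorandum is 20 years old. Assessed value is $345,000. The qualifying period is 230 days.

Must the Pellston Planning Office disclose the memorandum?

No — exception (b) applies; the Pellston Planning Office is not required to disclose the memorandum.

Exception (a) does not apply: the baseline figure is 653, not less than 571.
All of (b)'s requirements are met (the compliance score is 21 points, under the 22 points limit; the memorandum was obtained under a confidentiality agreement; the memorandum names a confidential informant). Under paragraphs (f)–(l): (f) would limit (b) — the registered capacity is 910 units, meeting the 890 units threshold — but (g) sets (f) aside: (g) is triggered — a current General Certificate is held. (h) is inapplicable (the record's age is 20 years, short of 24 years), so (g) stands. Exception (b) stands.
Exception (c) requires that the number of pages in the record is below 31; but the number of pages in the record is 33, not below 31, so (c) is unavailable.
Exception (d)'s conditions are all satisfied: the memorandum is privileged; the qualifying period is 230 days, less than the 235 days limit. But applying paragraph (m): (m) operates against (d): a current General Declaration is held. So (d) is unavailable.
Exception (e) requires that the record contains personal medical information; but the memorandum contains only operational data, so (e) is unavailable.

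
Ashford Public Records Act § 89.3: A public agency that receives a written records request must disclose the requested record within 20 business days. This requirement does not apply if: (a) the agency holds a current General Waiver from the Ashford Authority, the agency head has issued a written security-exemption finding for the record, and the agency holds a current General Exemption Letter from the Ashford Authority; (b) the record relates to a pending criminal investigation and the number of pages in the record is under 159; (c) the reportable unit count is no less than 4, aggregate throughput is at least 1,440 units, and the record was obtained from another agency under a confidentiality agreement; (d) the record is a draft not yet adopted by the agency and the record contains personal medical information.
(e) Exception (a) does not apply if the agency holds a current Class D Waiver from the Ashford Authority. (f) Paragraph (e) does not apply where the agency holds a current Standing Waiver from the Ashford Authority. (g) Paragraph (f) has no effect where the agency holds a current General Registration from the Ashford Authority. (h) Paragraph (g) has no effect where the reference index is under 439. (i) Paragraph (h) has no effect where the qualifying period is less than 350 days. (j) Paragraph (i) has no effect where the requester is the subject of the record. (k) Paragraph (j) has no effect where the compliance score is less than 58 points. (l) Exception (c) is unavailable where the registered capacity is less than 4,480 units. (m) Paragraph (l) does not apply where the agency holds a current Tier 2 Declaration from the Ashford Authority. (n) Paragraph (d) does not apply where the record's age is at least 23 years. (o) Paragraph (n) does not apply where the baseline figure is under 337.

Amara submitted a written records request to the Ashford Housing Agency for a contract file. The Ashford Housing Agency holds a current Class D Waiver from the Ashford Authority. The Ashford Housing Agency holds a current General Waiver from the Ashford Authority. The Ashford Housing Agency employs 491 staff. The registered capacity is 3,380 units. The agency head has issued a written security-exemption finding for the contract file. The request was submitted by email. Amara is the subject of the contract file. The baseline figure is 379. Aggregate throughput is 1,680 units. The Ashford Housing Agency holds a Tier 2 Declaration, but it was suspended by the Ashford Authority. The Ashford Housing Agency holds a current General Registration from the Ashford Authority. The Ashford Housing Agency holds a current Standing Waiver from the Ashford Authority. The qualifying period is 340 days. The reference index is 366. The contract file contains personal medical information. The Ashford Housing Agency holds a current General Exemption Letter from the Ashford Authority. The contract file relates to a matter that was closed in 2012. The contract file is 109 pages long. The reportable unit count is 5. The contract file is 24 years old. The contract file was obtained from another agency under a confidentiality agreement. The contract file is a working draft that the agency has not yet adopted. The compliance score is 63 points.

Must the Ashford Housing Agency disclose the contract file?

No — exception (a) applies; the Ashford Housing Agency is not required to disclose the contract file.

Exception (a) is satisfied on its face — a current General Waiver is held; a written security-exemption finding has been issued; a current General Exemption Letter is held. Applying paragraphs (e)–(k): (e) would limit (a) — a current Class D Waiver is held — but (f) sets (e) aside: (f) operates against (e): a current Standing Waiver is held. (g) would limit (f) — a current General Registration is held — but (h) sets (g) aside: (h) is engaged — the reference index is 366, under the 439 limit. (i) would limit (h) — the qualifying period is 340 days, less than the 350 days limit — but (j) sets (i) aside: (j) operates against (i): Amara is the subject of the contract file. (k) is inapplicable (the compliance score is 63 points, not less than 58 points), so (j) stands. (a) remains available.
Exception (b) requires that the record relates to a pending criminal investigation; but the contract file relates to a closed matter, so (b) is unavailable.
Exception (c): the reportable unit count is 5, meeting the 4 threshold; aggregate throughput is 1,680 units, meeting the 1,440 units threshold; the contract file was obtained under a confidentiality agreement — every condition holds. However, paragraphs (l)–(m) must be considered: (l) operates — the registered capacity is 3,380 units, less than the 4,480 units limit. (m), which would lift (l), does not operate here — the Tier 2 Declaration is not current. Exception (c) does not apply.
Exception (d)'s conditions are all satisfied: the contract file is an unadopted draft; the contract file contains personal medical information. Turning to paragraphs (n)–(o): (n) operates against (d): the record's age is 24 years, meeting the 23 years threshold. (o) is inapplicable (the baseline figure is 379, not under 337), so (n) stands. Exception (d) does not apply.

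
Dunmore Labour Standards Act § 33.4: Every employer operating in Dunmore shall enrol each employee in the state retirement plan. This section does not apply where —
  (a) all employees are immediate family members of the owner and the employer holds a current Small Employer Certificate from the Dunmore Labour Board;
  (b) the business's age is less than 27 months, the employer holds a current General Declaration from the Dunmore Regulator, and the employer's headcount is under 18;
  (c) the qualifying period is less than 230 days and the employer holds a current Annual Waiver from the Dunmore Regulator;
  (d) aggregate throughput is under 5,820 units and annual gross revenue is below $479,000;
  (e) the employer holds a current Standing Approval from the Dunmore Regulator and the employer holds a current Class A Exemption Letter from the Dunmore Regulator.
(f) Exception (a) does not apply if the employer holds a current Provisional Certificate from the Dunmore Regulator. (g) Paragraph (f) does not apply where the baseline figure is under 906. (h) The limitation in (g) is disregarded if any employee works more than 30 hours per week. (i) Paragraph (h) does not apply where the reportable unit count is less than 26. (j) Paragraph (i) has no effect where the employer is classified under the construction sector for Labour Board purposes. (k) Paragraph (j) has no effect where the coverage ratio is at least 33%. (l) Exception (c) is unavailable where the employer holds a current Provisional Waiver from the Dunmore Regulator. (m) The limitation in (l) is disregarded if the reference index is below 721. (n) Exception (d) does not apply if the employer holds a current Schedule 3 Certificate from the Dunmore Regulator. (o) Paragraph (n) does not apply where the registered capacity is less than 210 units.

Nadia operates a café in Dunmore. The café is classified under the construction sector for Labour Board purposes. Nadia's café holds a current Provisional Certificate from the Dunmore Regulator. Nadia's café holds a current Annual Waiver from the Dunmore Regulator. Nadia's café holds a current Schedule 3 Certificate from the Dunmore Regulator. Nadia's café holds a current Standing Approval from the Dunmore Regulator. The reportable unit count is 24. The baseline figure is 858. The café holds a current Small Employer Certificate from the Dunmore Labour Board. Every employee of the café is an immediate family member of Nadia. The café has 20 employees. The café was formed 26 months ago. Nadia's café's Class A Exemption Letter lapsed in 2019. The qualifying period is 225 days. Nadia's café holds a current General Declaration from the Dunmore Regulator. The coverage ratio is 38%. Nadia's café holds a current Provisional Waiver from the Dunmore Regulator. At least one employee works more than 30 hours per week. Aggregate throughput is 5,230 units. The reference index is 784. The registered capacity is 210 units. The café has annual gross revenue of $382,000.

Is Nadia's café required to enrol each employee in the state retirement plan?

Exception (a)'s conditions are all satisfied: every employee is an immediate family member; a current Small Employer Certificate is held. Considering the limiting provisions: (f) would limit (a) — a current Provisional Certificate is held — but (g) sets (f) aside: (g) applies — the baseline figure is 858, under the 906 limit. (h) is triggered (at least one employee exceeds 30 hours/week), but yields to (i): (i) is triggered — the reportable unit count is 24, less than the 26 limit. (j) would limit (i) — the café is classified under the construction sector — but (k) sets (j) aside: (k) applies — the coverage ratio is 38%, meeting the 33% threshold. Exception (a) stands.
Exception (b) fails — the employer's headcount is 20, not under 18.
Exception (c) is satisfied on its face — the qualifying period is 225 days, less than the 230 days limit; a current Annual Waiver is held. But: (l) operates against (c): a current Provisional Waiver is held. (m) does not operate here (the reference index is 784, not below 721), so (l) stands. Exception (c) does not apply.
Exception (d) is satisfied on its face — aggregate throughput is 5,230 units, under the 5,820 units limit; annual gross revenue is $382,000, below the $479,000 limit. Turning to paragraphs (n)–(o): (n) operates — a current Schedule 3 Certificate is held. (o), which would lift (n), is not engaged — the registered capacity is 210 units, not less than 210 units. (d) is therefore removed.
Exception (e) does not apply: there is no Class A Exemption Letter in force.

No — exception (a) applies; Nadia's café is not required to enrol each employee in the state retirement plan.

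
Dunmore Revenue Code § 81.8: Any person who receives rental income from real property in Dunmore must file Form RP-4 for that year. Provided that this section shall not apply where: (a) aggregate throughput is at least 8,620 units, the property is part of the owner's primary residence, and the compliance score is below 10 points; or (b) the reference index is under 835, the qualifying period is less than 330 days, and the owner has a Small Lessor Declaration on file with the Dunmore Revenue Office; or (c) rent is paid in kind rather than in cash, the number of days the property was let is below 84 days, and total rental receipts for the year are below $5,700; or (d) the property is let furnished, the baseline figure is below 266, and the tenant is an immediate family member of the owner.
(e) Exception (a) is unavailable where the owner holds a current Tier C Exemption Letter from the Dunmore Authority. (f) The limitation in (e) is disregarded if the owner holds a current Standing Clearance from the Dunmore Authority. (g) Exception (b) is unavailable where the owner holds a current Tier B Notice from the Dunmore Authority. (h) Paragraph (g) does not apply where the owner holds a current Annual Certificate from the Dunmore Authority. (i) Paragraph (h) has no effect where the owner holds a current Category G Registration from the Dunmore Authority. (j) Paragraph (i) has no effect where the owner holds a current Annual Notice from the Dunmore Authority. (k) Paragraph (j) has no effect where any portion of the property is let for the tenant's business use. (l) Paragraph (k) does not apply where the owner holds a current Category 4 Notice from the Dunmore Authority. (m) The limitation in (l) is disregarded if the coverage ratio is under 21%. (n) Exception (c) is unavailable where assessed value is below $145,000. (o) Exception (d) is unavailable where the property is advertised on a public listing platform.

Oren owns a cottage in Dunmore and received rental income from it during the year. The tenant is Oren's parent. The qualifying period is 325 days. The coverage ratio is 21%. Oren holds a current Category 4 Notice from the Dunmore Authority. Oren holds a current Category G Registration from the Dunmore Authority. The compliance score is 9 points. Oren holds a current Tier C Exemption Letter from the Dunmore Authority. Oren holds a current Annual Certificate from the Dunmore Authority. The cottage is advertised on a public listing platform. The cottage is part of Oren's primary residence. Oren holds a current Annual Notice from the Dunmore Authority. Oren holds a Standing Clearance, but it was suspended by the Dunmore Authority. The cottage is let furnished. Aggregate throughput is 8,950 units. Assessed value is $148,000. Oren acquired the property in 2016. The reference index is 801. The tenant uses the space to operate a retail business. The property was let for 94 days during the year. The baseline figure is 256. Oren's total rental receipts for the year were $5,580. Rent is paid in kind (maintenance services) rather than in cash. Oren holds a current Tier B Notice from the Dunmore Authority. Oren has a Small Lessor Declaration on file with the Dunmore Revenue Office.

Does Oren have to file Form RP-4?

Exception (a) is satisfied on its face — aggregate throughput is 8,950 units, meeting the 8,620 units threshold; the cottage is part of the primary residence; the compliance score is 9 points, below the 10 points limit. But applying paragraphs (e)–(f): (e) operates against (a): a current Tier C Exemption Letter is held. (f), which would lift (e), is not engaged — there is no Standing Clearance in force. So (a) is unavailable.
Exception (b)'s conditions are all satisfied: the reference index is 801, under the 835 limit; the qualifying period is 325 days, less than the 330 days limit; a Small Lessor Declaration is on file. Under paragraphs (g)–(m): (g) is engaged (a current Tier B Notice is held), but is itself disapplied by (h): (h) operates against (g): a current Annual Certificate is held. (i) would limit (h) — a current Category G Registration is held — but (j) sets (i) aside: (j) is triggered — a current Annual Notice is held. (k) would limit (j) — the space is let for business use — but (l) sets (k) aside: (l) operates against (k): a current Category 4 Notice is held. (m), which would lift (l), does not operate here — the coverage ratio is 21%, not under 21%. So (b) applies.
Exception (c) does not apply: the number of days the property was let is 94 days, not below 84 days.
Exception (d) is satisfied on its face — the property is let furnished; the baseline figure is 256, below the 266 limit; the tenant is an immediate family member. Turning to paragraph (o): (o) operates against (d): the property is publicly advertised. (d) is therefore removed.

No — exception (b) applies; Oren is not required to file Form RP-4.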